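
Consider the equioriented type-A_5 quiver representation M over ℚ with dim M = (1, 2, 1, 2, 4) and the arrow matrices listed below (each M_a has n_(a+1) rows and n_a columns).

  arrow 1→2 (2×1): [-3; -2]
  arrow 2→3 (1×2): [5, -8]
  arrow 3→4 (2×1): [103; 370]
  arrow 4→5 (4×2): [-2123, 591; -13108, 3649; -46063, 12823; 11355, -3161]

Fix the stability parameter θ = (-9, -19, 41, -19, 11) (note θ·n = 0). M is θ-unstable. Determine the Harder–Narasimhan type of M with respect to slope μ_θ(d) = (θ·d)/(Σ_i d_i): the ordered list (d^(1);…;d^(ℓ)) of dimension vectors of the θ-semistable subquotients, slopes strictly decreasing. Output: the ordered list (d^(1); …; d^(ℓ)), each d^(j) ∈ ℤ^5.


Interval decomposition of M: I[1,5], I[2,2], I[4,5], I[5,5]^2.
HN type (ℓ=3): μ^(1)=11; μ^(2)=-14; μ^(3)=-19

((0, 0, 1, 1, 4); (1, 1, 0, 0, 0); (0, 1, 0, 1, 0))


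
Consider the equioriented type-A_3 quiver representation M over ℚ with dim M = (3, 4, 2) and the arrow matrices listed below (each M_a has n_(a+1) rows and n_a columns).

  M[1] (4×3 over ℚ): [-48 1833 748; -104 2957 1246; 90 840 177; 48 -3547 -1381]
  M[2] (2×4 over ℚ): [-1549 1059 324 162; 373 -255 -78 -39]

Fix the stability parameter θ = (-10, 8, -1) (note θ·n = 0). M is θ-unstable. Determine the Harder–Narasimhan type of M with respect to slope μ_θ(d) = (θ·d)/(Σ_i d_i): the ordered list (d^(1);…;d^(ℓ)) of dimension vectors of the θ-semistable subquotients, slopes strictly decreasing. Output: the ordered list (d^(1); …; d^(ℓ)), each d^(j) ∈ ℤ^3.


Via rank(M_{q-1}∘⋯∘M_p): M ≅ I[1,2], I[1,3]^2, I[2,2].
μ_θ-semistable layers: μ^(1)=8; μ^(2)=7/2; μ^(3)=-10

((0, 2, 0); (0, 2, 2); (3, 0, 0))


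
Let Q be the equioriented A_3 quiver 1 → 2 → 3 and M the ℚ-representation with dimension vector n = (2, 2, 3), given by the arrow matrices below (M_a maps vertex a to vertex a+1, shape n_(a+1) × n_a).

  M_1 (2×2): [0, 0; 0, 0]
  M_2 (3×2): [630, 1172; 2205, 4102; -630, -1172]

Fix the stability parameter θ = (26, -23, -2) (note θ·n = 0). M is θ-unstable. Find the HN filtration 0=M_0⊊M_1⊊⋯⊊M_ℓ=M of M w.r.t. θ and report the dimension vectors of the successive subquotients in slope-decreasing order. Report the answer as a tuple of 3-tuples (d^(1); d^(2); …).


Interval decomposition of M: I[1,1]^2, I[2,2], I[2,3], I[3,3]^2.
HN type (ℓ=3): μ^(1)=26; μ^(2)=-2; μ^(3)=-23

((2, 0, 0); (0, 0, 3); (0, 2, 0))


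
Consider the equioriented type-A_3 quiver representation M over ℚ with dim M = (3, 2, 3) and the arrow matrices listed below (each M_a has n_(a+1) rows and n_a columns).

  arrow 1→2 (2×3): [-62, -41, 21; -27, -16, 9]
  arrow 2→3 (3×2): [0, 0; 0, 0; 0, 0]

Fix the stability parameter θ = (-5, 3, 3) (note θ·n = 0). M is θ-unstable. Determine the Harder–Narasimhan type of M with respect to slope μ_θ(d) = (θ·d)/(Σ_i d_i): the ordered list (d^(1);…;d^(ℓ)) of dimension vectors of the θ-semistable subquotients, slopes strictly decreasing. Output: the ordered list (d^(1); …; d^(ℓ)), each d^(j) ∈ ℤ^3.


Interval decomposition of M: I[1,1], I[1,2]^2, I[3,3]^3.
HN type (ℓ=2): μ^(1)=3; μ^(2)=-5

((0, 2, 3); (3, 0, 0))


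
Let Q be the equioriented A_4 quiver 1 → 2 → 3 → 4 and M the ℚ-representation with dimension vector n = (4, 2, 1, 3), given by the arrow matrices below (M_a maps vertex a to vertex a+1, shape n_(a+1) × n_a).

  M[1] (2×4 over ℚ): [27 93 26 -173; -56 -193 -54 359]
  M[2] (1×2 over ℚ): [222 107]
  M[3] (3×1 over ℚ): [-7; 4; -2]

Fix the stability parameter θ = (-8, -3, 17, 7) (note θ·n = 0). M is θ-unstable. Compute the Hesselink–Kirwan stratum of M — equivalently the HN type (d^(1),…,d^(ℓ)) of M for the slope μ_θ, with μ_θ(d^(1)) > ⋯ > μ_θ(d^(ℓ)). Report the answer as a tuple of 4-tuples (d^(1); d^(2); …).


Interval decomposition of M: I[1,1]^2, I[1,2], I[1,4], I[4,4]^2.
HN type (ℓ=4): μ^(1)=12; μ^(2)=7; μ^(3)=-3; μ^(4)=-8

((0, 0, 1, 1); (0, 0, 0, 2); (0, 2, 0, 0); (4, 0, 0, 0))


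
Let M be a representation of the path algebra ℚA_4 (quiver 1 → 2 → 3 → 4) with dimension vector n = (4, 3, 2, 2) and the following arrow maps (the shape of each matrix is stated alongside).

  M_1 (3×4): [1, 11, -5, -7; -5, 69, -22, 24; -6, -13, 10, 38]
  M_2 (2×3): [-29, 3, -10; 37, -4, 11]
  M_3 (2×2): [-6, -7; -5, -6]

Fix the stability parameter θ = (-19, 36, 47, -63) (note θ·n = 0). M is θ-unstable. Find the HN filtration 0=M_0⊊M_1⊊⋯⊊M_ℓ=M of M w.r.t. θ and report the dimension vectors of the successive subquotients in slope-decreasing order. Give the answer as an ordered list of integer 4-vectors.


Barcode: M ≅ I[1,1], I[1,2], I[1,4]^2. HN layers by μ_θ (3 steps, strictly decreasing):
  μ^(1)=36; μ^(2)=20/3; μ^(3)=-19

((0, 1, 0, 0); (0, 2, 2, 2); (4, 0, 0, 0))


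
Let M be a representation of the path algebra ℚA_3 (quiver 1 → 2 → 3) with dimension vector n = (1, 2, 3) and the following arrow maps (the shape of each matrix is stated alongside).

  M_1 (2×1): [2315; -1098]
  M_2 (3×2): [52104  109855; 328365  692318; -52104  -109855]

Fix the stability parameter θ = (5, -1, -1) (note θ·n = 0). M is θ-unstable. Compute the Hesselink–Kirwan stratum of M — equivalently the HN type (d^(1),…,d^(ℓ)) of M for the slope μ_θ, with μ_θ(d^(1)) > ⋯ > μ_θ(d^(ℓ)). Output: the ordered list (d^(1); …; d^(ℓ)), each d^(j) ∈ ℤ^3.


Interval decomposition of M: I[1,3], I[2,3], I[3,3].
HN type (ℓ=2): μ^(1)=1; μ^(2)=-1

((1, 1, 1); (0, 1, 2))


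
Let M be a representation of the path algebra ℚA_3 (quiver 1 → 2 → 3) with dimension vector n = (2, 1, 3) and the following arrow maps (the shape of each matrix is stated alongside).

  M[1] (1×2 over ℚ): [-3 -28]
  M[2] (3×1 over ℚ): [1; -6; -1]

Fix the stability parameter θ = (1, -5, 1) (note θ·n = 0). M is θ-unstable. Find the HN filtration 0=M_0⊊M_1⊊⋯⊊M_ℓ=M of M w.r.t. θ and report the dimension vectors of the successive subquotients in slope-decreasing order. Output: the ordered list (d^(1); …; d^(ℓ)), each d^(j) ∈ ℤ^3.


Interval decomposition of M: I[1,1], I[1,3], I[3,3]^2.
HN type (ℓ=2): μ^(1)=1; μ^(2)=-2

((1, 0, 3); (1, 1, 0))


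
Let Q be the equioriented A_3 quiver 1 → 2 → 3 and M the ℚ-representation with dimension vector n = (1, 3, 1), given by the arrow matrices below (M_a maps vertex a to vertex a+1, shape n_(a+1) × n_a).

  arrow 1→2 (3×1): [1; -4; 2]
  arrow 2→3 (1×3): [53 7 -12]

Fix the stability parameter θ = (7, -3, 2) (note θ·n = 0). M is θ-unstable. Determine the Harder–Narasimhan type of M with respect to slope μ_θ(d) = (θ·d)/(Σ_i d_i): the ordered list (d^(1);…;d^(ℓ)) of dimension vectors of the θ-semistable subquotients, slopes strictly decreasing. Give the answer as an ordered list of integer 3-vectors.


Via rank(M_{q-1}∘⋯∘M_p): M ≅ I[1,3], I[2,2]^2.
μ_θ-semistable layers: μ^(1)=2; μ^(2)=-3

((1, 1, 1); (0, 2, 0))


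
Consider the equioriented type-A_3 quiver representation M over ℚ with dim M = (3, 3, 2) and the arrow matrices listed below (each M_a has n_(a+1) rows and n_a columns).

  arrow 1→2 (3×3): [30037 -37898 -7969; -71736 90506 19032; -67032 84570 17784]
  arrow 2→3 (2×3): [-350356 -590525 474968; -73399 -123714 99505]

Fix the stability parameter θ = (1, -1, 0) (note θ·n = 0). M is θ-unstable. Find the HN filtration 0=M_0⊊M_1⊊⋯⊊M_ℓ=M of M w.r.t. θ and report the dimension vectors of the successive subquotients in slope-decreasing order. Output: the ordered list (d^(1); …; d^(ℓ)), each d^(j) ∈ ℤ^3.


Interval decomposition of M: I[1,1], I[1,3]^2, I[2,2].
HN type (ℓ=3): μ^(1)=1; μ^(2)=0; μ^(3)=-1

((1, 0, 0); (2, 2, 2); (0, 1, 0))


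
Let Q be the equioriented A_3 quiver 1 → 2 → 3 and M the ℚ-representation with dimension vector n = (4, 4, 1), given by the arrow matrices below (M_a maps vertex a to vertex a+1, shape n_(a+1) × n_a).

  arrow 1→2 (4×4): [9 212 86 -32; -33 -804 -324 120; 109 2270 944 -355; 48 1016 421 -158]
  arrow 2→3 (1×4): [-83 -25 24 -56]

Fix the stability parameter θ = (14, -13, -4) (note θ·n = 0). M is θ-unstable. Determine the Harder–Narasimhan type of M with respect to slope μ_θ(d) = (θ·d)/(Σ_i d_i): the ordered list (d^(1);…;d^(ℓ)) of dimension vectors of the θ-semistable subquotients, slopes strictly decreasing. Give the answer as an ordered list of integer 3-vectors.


Via rank(M_{q-1}∘⋯∘M_p): M ≅ I[1,2]^3, I[1,3].
μ_θ-semistable layers: μ^(1)=1/2; μ^(2)=-1

((3, 3, 0); (1, 1, 1))


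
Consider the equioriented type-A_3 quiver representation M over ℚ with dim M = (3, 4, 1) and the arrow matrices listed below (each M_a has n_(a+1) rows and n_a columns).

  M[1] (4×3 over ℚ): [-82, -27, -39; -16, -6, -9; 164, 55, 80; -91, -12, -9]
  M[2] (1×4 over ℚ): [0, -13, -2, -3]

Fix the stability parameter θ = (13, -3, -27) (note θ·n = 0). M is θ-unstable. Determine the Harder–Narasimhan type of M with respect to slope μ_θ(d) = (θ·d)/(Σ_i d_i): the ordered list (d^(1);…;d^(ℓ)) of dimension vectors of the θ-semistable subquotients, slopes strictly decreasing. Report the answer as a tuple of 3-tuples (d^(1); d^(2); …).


Interval decomposition of M: I[1,2]^2, I[1,3], I[2,2].
HN type (ℓ=3): μ^(1)=5; μ^(2)=-3; μ^(3)=-17/3

((2, 2, 0); (0, 1, 0); (1, 1, 1))


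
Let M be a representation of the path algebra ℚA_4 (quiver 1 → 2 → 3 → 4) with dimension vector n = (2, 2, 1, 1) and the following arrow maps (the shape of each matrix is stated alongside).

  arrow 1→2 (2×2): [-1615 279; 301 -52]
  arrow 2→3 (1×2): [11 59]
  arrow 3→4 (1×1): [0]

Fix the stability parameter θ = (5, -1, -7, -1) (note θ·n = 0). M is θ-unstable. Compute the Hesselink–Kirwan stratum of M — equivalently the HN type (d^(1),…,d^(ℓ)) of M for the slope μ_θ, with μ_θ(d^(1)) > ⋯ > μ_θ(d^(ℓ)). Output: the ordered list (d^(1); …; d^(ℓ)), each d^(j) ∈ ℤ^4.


Barcode: M ≅ I[1,2], I[1,3], I[4,4]. HN layers by μ_θ (2 steps, strictly decreasing):
  μ^(1)=2; μ^(2)=-1

((1, 1, 0, 0); (1, 1, 1, 1))


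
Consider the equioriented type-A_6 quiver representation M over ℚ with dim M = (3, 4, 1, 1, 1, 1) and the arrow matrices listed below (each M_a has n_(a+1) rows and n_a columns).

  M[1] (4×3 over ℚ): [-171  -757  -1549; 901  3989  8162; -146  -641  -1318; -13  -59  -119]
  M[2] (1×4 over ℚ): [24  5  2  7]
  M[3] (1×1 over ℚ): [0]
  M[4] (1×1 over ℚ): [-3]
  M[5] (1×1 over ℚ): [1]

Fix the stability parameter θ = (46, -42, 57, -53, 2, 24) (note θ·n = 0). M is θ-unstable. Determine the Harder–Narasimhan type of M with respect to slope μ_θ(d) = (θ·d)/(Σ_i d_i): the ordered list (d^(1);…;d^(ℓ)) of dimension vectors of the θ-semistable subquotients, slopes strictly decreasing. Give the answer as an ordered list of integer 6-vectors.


Barcode: M ≅ I[1,2]^2, I[1,3], I[2,2], I[4,6]. HN layers by μ_θ (5 steps, strictly decreasing):
  μ^(1)=57; μ^(2)=24; μ^(3)=2; μ^(4)=-42; μ^(5)=-53

((0, 0, 1, 0, 0, 0); (0, 0, 0, 0, 0, 1); (3, 3, 0, 0, 1, 0); (0, 1, 0, 0, 0, 0); (0, 0, 0, 1, 0, 0))


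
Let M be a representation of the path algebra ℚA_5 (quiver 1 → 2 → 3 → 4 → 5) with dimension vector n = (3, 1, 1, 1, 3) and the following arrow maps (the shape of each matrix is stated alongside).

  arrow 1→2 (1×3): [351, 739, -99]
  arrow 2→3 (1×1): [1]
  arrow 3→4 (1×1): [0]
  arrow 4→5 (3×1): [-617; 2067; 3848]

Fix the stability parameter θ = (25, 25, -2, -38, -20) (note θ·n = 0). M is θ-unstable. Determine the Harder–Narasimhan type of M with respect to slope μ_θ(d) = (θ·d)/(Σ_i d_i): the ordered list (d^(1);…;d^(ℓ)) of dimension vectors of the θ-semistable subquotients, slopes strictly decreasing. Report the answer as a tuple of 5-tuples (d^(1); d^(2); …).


Via rank(M_{q-1}∘⋯∘M_p): M ≅ I[1,1]^2, I[1,3], I[4,5], I[5,5]^2.
μ_θ-semistable layers: μ^(1)=25; μ^(2)=16; μ^(3)=-20; μ^(4)=-38

((2, 0, 0, 0, 0); (1, 1, 1, 0, 0); (0, 0, 0, 0, 3); (0, 0, 0, 1, 0))


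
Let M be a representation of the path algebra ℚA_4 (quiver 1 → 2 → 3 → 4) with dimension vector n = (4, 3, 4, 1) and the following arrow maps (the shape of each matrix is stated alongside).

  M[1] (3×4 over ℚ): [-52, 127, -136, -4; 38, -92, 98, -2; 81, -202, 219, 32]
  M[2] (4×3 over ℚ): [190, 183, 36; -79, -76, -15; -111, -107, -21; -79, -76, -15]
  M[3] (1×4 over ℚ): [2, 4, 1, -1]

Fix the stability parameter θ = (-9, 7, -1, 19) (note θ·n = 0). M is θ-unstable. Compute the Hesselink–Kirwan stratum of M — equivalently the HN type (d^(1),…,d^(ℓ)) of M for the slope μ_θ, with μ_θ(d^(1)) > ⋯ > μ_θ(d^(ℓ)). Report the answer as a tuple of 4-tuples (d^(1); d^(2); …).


Via rank(M_{q-1}∘⋯∘M_p): M ≅ I[1,1], I[1,2], I[1,3], I[1,4], I[3,3]^2.
μ_θ-semistable layers: μ^(1)=19; μ^(2)=7; μ^(3)=3; μ^(4)=-1; μ^(5)=-9

((0, 0, 0, 1); (0, 1, 0, 0); (0, 2, 2, 0); (0, 0, 2, 0); (4, 0, 0, 0))


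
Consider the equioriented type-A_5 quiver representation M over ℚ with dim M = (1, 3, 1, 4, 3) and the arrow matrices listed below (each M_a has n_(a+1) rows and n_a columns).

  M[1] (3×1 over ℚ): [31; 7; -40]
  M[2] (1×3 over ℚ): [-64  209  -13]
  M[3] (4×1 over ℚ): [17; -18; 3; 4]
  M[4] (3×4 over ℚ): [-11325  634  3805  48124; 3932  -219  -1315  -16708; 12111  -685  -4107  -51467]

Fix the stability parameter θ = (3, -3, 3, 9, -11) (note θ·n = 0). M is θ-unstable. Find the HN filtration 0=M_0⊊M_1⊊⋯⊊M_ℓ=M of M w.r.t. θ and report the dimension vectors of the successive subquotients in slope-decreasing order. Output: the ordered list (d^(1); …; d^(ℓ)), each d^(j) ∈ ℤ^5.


Barcode: M ≅ I[1,5], I[2,2]^2, I[4,4], I[4,5]^2. HN layers by μ_θ (5 steps, strictly decreasing):
  μ^(1)=9; μ^(2)=1/3; μ^(3)=0; μ^(4)=-1; μ^(5)=-3

((0, 0, 0, 1, 0); (0, 0, 1, 1, 1); (1, 1, 0, 0, 0); (0, 0, 0, 2, 2); (0, 2, 0, 0, 0))


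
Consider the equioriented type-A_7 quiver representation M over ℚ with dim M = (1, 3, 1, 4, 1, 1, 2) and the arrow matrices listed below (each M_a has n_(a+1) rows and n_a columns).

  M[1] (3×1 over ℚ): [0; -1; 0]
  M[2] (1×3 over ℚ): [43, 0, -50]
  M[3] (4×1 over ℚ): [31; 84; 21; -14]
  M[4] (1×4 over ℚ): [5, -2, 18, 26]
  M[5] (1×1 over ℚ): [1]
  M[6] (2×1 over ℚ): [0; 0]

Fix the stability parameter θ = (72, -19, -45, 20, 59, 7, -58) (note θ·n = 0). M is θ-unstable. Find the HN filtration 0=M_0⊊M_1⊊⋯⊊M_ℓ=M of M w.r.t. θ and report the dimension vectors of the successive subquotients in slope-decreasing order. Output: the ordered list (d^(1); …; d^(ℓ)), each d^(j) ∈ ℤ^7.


Barcode: M ≅ I[1,2], I[2,2], I[2,6], I[4,4]^3, I[7,7]^2. HN layers by μ_θ (6 steps, strictly decreasing):
  μ^(1)=33; μ^(2)=53/2; μ^(3)=20; μ^(4)=-19; μ^(5)=-32; μ^(6)=-58

((0, 0, 0, 0, 1, 1, 0); (1, 1, 0, 0, 0, 0, 0); (0, 0, 0, 4, 0, 0, 0); (0, 1, 0, 0, 0, 0, 0); (0, 1, 1, 0, 0, 0, 0); (0, 0, 0, 0, 0, 0, 2))


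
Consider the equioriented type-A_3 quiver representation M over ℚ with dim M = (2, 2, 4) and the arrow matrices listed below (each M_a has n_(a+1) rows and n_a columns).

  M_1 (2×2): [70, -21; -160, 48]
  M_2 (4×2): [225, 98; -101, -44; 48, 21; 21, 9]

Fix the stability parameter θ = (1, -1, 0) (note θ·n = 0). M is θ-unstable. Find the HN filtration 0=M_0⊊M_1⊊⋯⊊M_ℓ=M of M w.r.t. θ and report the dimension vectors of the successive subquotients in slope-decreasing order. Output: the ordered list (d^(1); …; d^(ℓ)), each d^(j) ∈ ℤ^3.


Via rank(M_{q-1}∘⋯∘M_p): M ≅ I[1,1], I[1,3], I[2,3], I[3,3]^2.
μ_θ-semistable layers: μ^(1)=1; μ^(2)=0; μ^(3)=-1

((1, 0, 0); (1, 1, 4); (0, 1, 0))


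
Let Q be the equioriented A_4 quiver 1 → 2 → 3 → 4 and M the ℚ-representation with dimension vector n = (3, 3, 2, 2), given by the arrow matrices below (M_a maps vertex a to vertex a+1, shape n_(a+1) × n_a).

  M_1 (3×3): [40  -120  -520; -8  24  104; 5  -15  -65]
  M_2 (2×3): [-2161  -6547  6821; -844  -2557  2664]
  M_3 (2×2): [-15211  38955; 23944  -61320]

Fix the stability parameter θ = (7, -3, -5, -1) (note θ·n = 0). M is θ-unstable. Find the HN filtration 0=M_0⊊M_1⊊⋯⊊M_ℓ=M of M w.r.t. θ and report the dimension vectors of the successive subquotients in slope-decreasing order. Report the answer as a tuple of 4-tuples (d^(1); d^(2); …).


Interval decomposition of M: I[1,1]^2, I[1,4], I[2,2], I[2,3], I[4,4].
HN type (ℓ=5): μ^(1)=7; μ^(2)=-1/2; μ^(3)=-1; μ^(4)=-3; μ^(5)=-4

((2, 0, 0, 0); (1, 1, 1, 1); (0, 0, 0, 1); (0, 1, 0, 0); (0, 1, 1, 0))


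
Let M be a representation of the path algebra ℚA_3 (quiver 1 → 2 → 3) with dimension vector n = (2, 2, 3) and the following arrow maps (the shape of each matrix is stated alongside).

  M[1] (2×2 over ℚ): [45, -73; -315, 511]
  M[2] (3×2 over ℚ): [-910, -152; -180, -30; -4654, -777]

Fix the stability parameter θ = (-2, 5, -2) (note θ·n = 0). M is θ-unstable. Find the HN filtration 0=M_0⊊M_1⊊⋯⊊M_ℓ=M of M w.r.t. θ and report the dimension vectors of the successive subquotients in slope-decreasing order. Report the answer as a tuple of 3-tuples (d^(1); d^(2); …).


Interval decomposition of M: I[1,1], I[1,3], I[2,3], I[3,3].
HN type (ℓ=2): μ^(1)=3/2; μ^(2)=-2

((0, 2, 2); (2, 0, 1))


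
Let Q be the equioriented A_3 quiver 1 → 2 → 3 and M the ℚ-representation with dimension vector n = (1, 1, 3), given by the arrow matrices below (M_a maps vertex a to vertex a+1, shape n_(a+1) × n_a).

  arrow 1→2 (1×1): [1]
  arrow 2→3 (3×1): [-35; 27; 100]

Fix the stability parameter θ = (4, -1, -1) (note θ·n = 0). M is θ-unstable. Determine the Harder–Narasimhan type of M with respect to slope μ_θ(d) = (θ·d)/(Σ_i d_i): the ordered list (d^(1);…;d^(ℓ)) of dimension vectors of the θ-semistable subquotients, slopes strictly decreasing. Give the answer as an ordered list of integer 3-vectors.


Via rank(M_{q-1}∘⋯∘M_p): M ≅ I[1,3], I[3,3]^2.
μ_θ-semistable layers: μ^(1)=2/3; μ^(2)=-1

((1, 1, 1); (0, 0, 2))


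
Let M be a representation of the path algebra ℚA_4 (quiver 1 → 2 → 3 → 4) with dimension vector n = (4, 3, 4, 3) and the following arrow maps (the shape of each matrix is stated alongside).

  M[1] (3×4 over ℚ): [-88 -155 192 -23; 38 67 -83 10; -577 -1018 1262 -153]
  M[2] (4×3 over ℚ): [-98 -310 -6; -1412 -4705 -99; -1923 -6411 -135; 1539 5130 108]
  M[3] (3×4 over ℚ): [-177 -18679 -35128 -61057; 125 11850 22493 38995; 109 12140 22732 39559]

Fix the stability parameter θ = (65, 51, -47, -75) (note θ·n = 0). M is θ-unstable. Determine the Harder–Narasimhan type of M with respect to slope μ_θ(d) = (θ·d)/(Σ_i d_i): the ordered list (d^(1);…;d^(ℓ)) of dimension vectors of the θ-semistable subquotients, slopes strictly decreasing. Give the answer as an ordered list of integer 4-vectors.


Barcode: M ≅ I[1,1], I[1,2], I[1,4]^2, I[3,3], I[3,4]. HN layers by μ_θ (5 steps, strictly decreasing):
  μ^(1)=65; μ^(2)=58; μ^(3)=-3/2; μ^(4)=-47; μ^(5)=-61

((1, 0, 0, 0); (1, 1, 0, 0); (2, 2, 2, 2); (0, 0, 1, 0); (0, 0, 1, 1))


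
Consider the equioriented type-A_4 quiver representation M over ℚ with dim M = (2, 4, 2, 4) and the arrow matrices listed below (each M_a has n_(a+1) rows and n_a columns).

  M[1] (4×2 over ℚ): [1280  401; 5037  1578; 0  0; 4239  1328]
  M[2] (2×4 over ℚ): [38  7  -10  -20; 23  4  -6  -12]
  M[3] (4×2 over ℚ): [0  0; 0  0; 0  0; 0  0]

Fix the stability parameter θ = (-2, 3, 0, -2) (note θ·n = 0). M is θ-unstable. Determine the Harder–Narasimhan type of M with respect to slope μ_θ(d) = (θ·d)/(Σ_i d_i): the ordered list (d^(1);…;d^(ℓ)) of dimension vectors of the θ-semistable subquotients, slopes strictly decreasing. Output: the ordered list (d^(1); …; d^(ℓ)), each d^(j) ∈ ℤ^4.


Via rank(M_{q-1}∘⋯∘M_p): M ≅ I[1,3]^2, I[2,2]^2, I[4,4]^4.
μ_θ-semistable layers: μ^(1)=3; μ^(2)=3/2; μ^(3)=-2

((0, 2, 0, 0); (0, 2, 2, 0); (2, 0, 0, 4))


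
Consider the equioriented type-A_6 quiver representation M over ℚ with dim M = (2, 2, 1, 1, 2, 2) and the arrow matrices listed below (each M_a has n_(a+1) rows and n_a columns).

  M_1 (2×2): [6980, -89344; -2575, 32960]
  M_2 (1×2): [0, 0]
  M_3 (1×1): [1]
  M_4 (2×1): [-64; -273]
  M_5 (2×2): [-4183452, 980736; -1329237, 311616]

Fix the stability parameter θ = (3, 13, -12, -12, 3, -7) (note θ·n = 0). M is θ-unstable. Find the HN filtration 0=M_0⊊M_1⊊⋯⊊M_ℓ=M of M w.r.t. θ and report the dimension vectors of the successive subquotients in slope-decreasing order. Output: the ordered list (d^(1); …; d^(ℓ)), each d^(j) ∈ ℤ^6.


Via rank(M_{q-1}∘⋯∘M_p): M ≅ I[1,1], I[1,2], I[2,2], I[3,5], I[5,6], I[6,6].
μ_θ-semistable layers: μ^(1)=13; μ^(2)=3; μ^(3)=-2; μ^(4)=-7; μ^(5)=-12

((0, 2, 0, 0, 0, 0); (2, 0, 0, 0, 1, 0); (0, 0, 0, 0, 1, 1); (0, 0, 0, 0, 0, 1); (0, 0, 1, 1, 0, 0))


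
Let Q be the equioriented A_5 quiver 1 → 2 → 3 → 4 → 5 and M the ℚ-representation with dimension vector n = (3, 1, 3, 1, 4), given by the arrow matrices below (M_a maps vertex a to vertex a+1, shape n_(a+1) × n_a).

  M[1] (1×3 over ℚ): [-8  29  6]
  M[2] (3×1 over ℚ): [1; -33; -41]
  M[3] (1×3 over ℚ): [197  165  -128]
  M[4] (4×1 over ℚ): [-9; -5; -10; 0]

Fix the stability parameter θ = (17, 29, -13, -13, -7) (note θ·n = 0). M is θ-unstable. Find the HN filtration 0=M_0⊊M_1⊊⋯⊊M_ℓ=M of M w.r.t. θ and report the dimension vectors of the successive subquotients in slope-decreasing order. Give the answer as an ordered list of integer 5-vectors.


Via rank(M_{q-1}∘⋯∘M_p): M ≅ I[1,1]^2, I[1,3], I[3,3], I[3,5], I[5,5]^3.
μ_θ-semistable layers: μ^(1)=17; μ^(2)=11; μ^(3)=-7; μ^(4)=-13

((2, 0, 0, 0, 0); (1, 1, 1, 0, 0); (0, 0, 0, 0, 4); (0, 0, 2, 1, 0))


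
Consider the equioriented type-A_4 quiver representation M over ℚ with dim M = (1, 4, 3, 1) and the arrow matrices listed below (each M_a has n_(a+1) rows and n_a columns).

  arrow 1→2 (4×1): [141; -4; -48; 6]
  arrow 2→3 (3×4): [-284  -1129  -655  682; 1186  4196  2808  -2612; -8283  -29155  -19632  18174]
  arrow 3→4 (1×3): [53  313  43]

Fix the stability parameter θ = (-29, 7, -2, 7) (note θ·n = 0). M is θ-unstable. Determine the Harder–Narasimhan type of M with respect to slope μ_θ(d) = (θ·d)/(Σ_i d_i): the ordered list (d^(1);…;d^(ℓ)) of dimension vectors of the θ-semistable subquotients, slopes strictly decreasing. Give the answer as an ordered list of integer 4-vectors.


Interval decomposition of M: I[1,4], I[2,2], I[2,3]^2.
HN type (ℓ=3): μ^(1)=7; μ^(2)=5/2; μ^(3)=-29

((0, 1, 0, 1); (0, 3, 3, 0); (1, 0, 0, 0))


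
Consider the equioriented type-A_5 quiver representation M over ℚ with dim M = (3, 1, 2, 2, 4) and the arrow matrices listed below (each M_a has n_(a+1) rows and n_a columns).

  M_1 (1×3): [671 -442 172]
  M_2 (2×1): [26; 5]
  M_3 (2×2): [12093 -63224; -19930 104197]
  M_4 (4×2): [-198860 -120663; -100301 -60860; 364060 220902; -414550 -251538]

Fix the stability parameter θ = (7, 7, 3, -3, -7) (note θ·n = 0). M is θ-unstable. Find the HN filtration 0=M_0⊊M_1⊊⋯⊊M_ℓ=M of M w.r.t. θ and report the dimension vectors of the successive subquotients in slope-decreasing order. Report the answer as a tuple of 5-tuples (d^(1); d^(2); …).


Via rank(M_{q-1}∘⋯∘M_p): M ≅ I[1,1]^2, I[1,5], I[3,5], I[5,5]^2.
μ_θ-semistable layers: μ^(1)=7; μ^(2)=7/5; μ^(3)=-7/3; μ^(4)=-7

((2, 0, 0, 0, 0); (1, 1, 1, 1, 1); (0, 0, 1, 1, 1); (0, 0, 0, 0, 2))


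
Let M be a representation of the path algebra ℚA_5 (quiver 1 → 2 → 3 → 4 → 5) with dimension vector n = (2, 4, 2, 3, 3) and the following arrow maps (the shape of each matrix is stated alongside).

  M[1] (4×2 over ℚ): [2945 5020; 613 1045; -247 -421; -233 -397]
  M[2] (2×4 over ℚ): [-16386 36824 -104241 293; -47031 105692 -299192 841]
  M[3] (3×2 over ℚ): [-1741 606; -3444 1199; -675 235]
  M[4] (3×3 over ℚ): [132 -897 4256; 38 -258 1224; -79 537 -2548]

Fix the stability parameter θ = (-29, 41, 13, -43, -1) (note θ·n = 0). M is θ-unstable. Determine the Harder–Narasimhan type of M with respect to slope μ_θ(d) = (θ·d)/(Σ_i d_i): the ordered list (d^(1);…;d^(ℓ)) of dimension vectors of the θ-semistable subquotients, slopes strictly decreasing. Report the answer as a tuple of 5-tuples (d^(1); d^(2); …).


Barcode: M ≅ I[1,2], I[1,5], I[2,2], I[2,5], I[4,4], I[5,5]. HN layers by μ_θ (5 steps, strictly decreasing):
  μ^(1)=41; μ^(2)=5/2; μ^(3)=-1; μ^(4)=-29; μ^(5)=-43

((0, 2, 0, 0, 0); (0, 2, 2, 2, 2); (0, 0, 0, 0, 1); (2, 0, 0, 0, 0); (0, 0, 0, 1, 0))


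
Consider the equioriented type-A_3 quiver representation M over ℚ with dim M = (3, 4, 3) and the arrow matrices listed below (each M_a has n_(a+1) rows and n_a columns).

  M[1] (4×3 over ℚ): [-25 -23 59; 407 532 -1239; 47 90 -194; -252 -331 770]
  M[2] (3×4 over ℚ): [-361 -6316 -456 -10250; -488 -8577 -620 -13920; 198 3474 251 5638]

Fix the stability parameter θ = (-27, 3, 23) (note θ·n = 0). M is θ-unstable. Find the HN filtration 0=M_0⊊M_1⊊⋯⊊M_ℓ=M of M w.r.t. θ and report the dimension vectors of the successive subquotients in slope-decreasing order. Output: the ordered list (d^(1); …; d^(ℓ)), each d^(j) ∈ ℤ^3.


Interval decomposition of M: I[1,3]^3, I[2,2].
HN type (ℓ=3): μ^(1)=23; μ^(2)=3; μ^(3)=-27

((0, 0, 3); (0, 4, 0); (3, 0, 0))


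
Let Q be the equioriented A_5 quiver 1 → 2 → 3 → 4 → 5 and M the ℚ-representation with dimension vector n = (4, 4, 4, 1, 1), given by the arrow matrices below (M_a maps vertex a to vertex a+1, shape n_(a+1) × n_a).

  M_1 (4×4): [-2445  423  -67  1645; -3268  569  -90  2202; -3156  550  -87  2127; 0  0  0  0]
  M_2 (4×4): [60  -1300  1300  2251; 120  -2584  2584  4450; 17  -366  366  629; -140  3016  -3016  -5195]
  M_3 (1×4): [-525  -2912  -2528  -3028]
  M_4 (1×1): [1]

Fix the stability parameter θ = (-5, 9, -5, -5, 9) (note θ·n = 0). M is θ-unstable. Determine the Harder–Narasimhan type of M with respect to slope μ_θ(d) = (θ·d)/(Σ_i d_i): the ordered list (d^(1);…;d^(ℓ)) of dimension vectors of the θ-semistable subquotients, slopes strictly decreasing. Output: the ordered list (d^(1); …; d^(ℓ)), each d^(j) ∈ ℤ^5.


Interval decomposition of M: I[1,1], I[1,2], I[1,3], I[1,5], I[2,3], I[3,3].
HN type (ℓ=4): μ^(1)=9; μ^(2)=2; μ^(3)=-1/3; μ^(4)=-5

((0, 1, 0, 0, 1); (0, 2, 2, 0, 0); (0, 1, 1, 1, 0); (4, 0, 1, 0, 0))


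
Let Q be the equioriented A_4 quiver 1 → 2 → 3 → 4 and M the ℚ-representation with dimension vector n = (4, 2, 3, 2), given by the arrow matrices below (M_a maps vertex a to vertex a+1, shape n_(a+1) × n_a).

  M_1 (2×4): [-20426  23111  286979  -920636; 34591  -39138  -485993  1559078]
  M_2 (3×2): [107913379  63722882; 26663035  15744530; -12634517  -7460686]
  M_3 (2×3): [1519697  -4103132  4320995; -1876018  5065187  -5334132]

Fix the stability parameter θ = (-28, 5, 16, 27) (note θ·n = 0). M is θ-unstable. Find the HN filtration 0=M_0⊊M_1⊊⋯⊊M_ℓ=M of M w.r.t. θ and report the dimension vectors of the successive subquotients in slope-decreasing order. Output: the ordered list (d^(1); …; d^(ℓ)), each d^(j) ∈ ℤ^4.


Via rank(M_{q-1}∘⋯∘M_p): M ≅ I[1,1]^2, I[1,2], I[1,4], I[3,3], I[3,4].
μ_θ-semistable layers: μ^(1)=27; μ^(2)=16; μ^(3)=5; μ^(4)=-28

((0, 0, 0, 2); (0, 0, 3, 0); (0, 2, 0, 0); (4, 0, 0, 0))


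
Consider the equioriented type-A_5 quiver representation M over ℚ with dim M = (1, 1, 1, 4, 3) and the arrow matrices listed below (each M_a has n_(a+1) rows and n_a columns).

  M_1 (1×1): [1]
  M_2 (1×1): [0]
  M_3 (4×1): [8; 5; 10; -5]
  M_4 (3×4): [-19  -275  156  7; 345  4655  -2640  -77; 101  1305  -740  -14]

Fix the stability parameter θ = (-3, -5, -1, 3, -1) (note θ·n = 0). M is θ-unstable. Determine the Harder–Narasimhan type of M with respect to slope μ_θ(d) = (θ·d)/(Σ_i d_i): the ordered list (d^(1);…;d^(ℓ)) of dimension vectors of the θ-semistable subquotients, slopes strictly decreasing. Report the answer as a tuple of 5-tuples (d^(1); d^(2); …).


Interval decomposition of M: I[1,2], I[3,5], I[4,4], I[4,5]^2.
HN type (ℓ=4): μ^(1)=3; μ^(2)=1; μ^(3)=-1; μ^(4)=-4

((0, 0, 0, 1, 0); (0, 0, 0, 3, 3); (0, 0, 1, 0, 0); (1, 1, 0, 0, 0))


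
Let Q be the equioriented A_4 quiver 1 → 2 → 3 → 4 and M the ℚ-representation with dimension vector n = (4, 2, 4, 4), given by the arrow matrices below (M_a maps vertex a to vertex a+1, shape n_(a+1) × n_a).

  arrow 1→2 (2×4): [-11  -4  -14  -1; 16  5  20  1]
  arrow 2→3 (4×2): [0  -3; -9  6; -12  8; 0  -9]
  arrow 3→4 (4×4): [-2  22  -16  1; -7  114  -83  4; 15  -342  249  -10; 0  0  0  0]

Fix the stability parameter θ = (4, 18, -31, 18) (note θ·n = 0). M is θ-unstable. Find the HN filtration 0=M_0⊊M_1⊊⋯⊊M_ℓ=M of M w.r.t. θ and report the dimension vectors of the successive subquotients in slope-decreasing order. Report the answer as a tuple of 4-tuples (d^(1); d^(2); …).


Interval decomposition of M: I[1,1]^2, I[1,3], I[1,4], I[3,4]^2, I[4,4].
HN type (ℓ=4): μ^(1)=18; μ^(2)=4; μ^(3)=-3; μ^(4)=-31

((0, 0, 0, 4); (2, 0, 0, 0); (2, 2, 2, 0); (0, 0, 2, 0))


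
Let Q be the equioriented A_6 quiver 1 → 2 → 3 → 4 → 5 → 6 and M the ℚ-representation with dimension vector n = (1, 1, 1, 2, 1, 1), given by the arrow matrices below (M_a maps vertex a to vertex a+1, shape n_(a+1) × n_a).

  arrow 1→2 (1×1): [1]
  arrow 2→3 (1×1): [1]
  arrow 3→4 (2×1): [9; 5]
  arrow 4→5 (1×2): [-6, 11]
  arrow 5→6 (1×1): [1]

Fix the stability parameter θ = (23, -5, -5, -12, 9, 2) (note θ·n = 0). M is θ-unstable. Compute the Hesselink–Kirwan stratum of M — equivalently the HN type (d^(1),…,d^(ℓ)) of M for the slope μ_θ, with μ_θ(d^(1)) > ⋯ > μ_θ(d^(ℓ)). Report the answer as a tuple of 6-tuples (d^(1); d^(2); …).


Barcode: M ≅ I[1,6], I[4,4]. HN layers by μ_θ (3 steps, strictly decreasing):
  μ^(1)=11/2; μ^(2)=1/4; μ^(3)=-12

((0, 0, 0, 0, 1, 1); (1, 1, 1, 1, 0, 0); (0, 0, 0, 1, 0, 0))


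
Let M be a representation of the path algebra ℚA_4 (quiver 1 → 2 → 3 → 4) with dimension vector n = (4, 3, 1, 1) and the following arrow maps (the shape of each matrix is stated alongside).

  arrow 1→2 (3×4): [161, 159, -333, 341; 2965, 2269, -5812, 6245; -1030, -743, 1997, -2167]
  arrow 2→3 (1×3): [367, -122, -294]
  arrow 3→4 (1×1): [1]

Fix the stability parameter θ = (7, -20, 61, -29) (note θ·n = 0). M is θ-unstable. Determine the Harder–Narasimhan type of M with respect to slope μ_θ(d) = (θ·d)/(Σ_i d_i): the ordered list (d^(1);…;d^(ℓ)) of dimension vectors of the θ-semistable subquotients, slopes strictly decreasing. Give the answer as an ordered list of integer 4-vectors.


Via rank(M_{q-1}∘⋯∘M_p): M ≅ I[1,1], I[1,2]^2, I[1,4].
μ_θ-semistable layers: μ^(1)=16; μ^(2)=7; μ^(3)=-13/2

((0, 0, 1, 1); (1, 0, 0, 0); (3, 3, 0, 0))


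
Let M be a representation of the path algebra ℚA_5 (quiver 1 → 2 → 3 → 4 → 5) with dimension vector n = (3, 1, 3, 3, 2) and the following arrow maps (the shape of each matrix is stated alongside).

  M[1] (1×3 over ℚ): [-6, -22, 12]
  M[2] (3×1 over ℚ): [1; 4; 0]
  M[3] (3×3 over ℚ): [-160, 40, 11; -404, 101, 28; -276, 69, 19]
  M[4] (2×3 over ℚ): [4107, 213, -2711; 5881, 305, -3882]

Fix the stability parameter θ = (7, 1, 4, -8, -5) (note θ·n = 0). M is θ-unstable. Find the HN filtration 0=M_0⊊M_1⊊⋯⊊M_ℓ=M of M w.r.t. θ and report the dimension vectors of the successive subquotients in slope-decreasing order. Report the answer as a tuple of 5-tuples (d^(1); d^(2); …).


Barcode: M ≅ I[1,1]^2, I[1,3], I[3,5]^2, I[4,4]. HN layers by μ_θ (4 steps, strictly decreasing):
  μ^(1)=7; μ^(2)=4; μ^(3)=-3; μ^(4)=-8

((2, 0, 0, 0, 0); (1, 1, 1, 0, 0); (0, 0, 2, 2, 2); (0, 0, 0, 1, 0))


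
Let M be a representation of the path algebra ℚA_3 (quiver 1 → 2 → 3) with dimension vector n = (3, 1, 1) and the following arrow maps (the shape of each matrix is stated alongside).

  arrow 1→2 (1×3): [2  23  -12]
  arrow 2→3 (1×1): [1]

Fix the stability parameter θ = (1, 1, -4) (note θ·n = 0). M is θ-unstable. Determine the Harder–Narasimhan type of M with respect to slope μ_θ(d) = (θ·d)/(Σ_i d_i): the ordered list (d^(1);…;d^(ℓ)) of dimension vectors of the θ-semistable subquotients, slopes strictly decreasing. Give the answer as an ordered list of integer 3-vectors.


Via rank(M_{q-1}∘⋯∘M_p): M ≅ I[1,1]^2, I[1,3].
μ_θ-semistable layers: μ^(1)=1; μ^(2)=-2/3

((2, 0, 0); (1, 1, 1))


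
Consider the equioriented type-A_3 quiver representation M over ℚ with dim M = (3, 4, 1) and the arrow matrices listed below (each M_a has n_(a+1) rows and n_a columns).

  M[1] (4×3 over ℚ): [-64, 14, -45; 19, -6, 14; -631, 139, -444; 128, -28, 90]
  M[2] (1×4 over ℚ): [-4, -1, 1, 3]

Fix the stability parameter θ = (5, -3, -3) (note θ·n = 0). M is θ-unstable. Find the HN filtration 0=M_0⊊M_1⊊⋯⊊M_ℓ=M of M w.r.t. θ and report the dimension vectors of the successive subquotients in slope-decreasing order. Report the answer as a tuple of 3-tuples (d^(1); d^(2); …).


Via rank(M_{q-1}∘⋯∘M_p): M ≅ I[1,2]^2, I[1,3], I[2,2].
μ_θ-semistable layers: μ^(1)=1; μ^(2)=-1/3; μ^(3)=-3

((2, 2, 0); (1, 1, 1); (0, 1, 0))


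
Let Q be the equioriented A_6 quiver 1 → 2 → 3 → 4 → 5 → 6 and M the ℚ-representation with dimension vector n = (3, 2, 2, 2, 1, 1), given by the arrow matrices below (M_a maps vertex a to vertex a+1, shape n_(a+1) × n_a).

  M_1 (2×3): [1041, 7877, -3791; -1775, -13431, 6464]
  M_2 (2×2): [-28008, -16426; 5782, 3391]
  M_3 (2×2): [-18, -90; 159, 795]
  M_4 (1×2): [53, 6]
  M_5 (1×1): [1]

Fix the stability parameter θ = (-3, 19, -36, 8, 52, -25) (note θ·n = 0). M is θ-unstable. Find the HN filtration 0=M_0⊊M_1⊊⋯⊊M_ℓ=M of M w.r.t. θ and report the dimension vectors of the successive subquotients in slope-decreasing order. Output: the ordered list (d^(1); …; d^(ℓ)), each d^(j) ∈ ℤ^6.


Via rank(M_{q-1}∘⋯∘M_p): M ≅ I[1,1], I[1,3], I[1,4], I[4,6].
μ_θ-semistable layers: μ^(1)=27/2; μ^(2)=8; μ^(3)=-3; μ^(4)=-20/3

((0, 0, 0, 0, 1, 1); (0, 0, 0, 2, 0, 0); (1, 0, 0, 0, 0, 0); (2, 2, 2, 0, 0, 0))


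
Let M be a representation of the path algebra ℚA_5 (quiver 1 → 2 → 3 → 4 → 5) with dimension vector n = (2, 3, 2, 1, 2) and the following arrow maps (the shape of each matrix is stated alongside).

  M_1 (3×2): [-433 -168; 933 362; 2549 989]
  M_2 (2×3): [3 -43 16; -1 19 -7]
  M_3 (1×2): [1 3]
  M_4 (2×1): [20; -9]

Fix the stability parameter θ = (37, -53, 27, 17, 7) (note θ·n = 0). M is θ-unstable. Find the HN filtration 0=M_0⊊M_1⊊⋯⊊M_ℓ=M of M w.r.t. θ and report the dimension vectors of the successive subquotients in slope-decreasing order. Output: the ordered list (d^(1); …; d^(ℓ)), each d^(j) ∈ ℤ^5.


Via rank(M_{q-1}∘⋯∘M_p): M ≅ I[1,2], I[1,5], I[2,3], I[5,5].
μ_θ-semistable layers: μ^(1)=27; μ^(2)=17; μ^(3)=7; μ^(4)=-8; μ^(5)=-53

((0, 0, 1, 0, 0); (0, 0, 1, 1, 1); (0, 0, 0, 0, 1); (2, 2, 0, 0, 0); (0, 1, 0, 0, 0))


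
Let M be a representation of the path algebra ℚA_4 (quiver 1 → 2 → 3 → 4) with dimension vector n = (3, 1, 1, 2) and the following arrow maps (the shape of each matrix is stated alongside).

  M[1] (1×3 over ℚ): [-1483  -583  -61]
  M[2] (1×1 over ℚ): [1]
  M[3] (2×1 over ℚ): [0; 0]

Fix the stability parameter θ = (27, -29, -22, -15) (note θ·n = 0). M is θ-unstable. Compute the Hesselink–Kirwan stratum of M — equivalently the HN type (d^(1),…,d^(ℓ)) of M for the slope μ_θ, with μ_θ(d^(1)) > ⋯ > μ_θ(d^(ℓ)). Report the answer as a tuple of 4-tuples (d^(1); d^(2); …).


Barcode: M ≅ I[1,1]^2, I[1,3], I[4,4]^2. HN layers by μ_θ (3 steps, strictly decreasing):
  μ^(1)=27; μ^(2)=-8; μ^(3)=-15

((2, 0, 0, 0); (1, 1, 1, 0); (0, 0, 0, 2))


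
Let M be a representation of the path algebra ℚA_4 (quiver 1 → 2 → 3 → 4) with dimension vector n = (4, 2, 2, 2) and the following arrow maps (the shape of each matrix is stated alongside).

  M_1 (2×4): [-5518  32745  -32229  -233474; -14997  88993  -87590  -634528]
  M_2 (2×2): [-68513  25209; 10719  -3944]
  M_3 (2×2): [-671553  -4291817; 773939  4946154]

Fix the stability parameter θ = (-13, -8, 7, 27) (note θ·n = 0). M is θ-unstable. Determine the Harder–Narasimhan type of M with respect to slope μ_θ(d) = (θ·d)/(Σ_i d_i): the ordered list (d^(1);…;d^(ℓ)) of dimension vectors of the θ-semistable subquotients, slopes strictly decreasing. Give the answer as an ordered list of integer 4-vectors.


Via rank(M_{q-1}∘⋯∘M_p): M ≅ I[1,1]^2, I[1,4]^2.
μ_θ-semistable layers: μ^(1)=27; μ^(2)=7; μ^(3)=-8; μ^(4)=-13

((0, 0, 0, 2); (0, 0, 2, 0); (0, 2, 0, 0); (4, 0, 0, 0))


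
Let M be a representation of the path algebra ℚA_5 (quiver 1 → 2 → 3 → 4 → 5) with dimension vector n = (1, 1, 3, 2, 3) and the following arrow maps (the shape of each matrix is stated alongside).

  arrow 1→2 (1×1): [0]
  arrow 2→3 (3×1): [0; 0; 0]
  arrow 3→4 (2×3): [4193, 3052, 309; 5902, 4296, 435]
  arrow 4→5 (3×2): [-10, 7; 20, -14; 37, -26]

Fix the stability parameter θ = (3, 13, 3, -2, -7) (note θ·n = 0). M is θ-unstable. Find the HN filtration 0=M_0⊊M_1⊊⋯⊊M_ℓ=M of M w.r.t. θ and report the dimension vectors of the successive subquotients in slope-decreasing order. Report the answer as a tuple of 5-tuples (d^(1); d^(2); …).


Interval decomposition of M: I[1,1], I[2,2], I[3,3], I[3,5]^2, I[5,5].
HN type (ℓ=4): μ^(1)=13; μ^(2)=3; μ^(3)=-2; μ^(4)=-7

((0, 1, 0, 0, 0); (1, 0, 1, 0, 0); (0, 0, 2, 2, 2); (0, 0, 0, 0, 1))


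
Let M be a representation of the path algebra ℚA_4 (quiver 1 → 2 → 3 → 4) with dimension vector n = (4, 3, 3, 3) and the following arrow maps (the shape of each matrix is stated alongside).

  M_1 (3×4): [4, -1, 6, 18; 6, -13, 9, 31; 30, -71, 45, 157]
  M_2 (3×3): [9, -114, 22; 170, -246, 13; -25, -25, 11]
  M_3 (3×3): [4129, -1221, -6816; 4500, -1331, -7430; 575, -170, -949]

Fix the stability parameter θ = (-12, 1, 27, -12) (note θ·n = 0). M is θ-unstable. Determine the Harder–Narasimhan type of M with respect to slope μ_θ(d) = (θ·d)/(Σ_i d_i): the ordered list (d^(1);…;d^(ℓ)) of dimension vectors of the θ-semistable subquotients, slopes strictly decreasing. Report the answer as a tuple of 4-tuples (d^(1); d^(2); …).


Via rank(M_{q-1}∘⋯∘M_p): M ≅ I[1,1], I[1,4]^3.
μ_θ-semistable layers: μ^(1)=15/2; μ^(2)=1; μ^(3)=-12

((0, 0, 3, 3); (0, 3, 0, 0); (4, 0, 0, 0))


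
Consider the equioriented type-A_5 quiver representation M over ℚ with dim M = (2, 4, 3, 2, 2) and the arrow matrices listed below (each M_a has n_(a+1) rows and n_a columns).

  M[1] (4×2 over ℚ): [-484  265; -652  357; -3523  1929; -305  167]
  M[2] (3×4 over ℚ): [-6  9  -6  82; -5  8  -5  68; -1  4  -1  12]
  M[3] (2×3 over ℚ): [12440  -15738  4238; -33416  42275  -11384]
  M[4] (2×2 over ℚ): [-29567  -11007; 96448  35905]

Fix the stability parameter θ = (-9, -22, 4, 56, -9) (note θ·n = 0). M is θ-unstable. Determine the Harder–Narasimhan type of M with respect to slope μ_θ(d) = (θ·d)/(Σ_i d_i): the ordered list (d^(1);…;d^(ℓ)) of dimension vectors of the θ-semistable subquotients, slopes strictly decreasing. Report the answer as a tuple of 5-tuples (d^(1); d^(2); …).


Interval decomposition of M: I[1,3], I[1,5], I[2,2]^2, I[3,5].
HN type (ℓ=4): μ^(1)=47/2; μ^(2)=4; μ^(3)=-31/2; μ^(4)=-22

((0, 0, 0, 2, 2); (0, 0, 3, 0, 0); (2, 2, 0, 0, 0); (0, 2, 0, 0, 0))


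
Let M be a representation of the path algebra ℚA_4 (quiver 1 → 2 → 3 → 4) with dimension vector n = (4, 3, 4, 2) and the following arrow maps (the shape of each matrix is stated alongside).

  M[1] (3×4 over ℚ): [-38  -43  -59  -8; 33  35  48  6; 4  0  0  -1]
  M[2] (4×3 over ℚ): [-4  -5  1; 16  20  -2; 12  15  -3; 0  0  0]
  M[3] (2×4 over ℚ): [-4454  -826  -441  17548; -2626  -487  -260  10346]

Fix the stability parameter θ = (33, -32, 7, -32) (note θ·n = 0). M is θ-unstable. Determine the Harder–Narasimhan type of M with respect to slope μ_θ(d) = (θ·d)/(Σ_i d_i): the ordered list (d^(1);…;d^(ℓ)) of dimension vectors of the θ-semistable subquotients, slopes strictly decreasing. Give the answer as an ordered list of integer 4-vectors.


Via rank(M_{q-1}∘⋯∘M_p): M ≅ I[1,1], I[1,2], I[1,4]^2, I[3,3]^2.
μ_θ-semistable layers: μ^(1)=33; μ^(2)=7; μ^(3)=1/2; μ^(4)=-6

((1, 0, 0, 0); (0, 0, 2, 0); (1, 1, 0, 0); (2, 2, 2, 2))
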